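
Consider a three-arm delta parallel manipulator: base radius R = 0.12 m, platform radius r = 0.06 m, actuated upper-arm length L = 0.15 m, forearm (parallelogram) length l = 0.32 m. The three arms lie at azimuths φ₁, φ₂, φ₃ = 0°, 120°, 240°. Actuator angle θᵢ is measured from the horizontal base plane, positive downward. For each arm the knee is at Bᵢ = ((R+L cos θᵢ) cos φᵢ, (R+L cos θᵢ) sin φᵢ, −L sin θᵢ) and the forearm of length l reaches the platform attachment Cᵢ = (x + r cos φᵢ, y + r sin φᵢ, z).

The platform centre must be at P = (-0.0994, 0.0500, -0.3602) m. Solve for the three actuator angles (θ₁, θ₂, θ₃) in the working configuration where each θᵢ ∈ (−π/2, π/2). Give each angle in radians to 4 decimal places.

rotate P by −φ1: (-0.0994, 0.0500, -0.3602)
  A cos θ + B sin θ = C:  0.1594·cos θ + -0.3602·sin θ = -0.2592
  √(A²+B²)=0.3939;  θ1 = -1.1542+2.2889 ≈ 1.1348
rotate P by −φ2: (0.0930, 0.0611, -0.3602)
  e−x'=-0.0330;  (l²−L²−(e−x')²−y'²−z²)/2L = -0.1822
  √(A²+B²)=0.3617;  θ2 = -1.6622+2.0987 ≈ 0.4366
arm 3 (φ=240.0°): x'=0.0064, y'=-0.1111
  A=0.0536, B=-0.3602, C=(l²−L²−A²−y'²−z²)/(2L)=-0.2169
  γ=atan2(-0.3602,0.0536)=-1.4231;  ψ=arccos(-0.5955)=2.2087;  θ3=γ+ψ≈0.7856

θ₁ = 1.1348, θ₂ = 0.4366, θ₃ = 0.7856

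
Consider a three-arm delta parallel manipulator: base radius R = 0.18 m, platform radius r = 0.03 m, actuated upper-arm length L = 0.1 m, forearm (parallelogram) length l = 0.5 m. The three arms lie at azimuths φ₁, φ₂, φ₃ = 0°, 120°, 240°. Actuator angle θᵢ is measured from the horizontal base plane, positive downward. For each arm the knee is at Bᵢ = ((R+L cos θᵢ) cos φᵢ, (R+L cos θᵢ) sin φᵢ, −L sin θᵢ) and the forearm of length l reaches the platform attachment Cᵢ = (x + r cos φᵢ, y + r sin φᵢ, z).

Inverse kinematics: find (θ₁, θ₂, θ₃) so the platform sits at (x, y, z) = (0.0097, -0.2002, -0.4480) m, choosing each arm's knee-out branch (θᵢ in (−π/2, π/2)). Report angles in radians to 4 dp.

rotate P by −φ1: (0.0097, -0.2002, -0.4480)
  e−x'=0.1403;  (l²−L²−(e−x')²−y'²−z²)/2L = -0.1023
  √(A²+B²)=0.4695;  θ1 = -1.2673+1.7906 ≈ 0.5233
rotate P by −φ2: (-0.1782, 0.0917, -0.4480)
  A=0.3282, B=-0.4480, C=(l²−L²−A²−y'²−z²)/(2L)=-0.3842
  θ2 = atan2(B,A) + arccos(C/0.5554) = 1.3964
arm 3 (φ=240.0°): x'=0.1685, y'=0.1085
  A cos θ + B sin θ = C:  -0.0185·cos θ + -0.4480·sin θ = 0.1359
  θ3 = atan2(B,A) + arccos(C/0.4484) = -0.3493

θ₁ = 0.5233, θ₂ = 1.3964, θ₃ = -0.3493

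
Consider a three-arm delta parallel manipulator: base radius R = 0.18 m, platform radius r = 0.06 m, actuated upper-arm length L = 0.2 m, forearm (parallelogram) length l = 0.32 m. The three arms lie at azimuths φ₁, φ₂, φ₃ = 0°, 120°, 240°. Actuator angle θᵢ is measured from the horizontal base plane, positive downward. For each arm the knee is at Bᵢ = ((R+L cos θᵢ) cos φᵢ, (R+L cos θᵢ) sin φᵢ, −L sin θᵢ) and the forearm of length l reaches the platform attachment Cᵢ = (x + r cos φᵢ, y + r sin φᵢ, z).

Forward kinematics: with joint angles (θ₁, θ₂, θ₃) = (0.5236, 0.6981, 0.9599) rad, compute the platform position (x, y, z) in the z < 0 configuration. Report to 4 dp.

φ1=0.0°: virtual centre (0.2932, 0.0000, -0.1000), radius l
arm 2 at φ=120.0°: (R−r)+L cos θ2 = 0.2732;  S2 = (-0.1366, 0.2366, -0.1286)
S3 = (0.2347·cos240.0°, 0.2347·sin240.0°, -0.1638) = (-0.1174, -0.2033, -0.1638)
|S₂|²−|S₁|² = -0.0048;  |S₃|²−|S₁|² = -0.0140
linear system: -0.8596x+0.4732y = -0.0048−-0.0571z; -0.8211x+-0.4065y = -0.0140−-0.1277z
Cramer: x(z) = 0.0116-0.1133z;  y(z) = 0.0110-0.0851z
quadratic in z: (1.0201)z²+(0.2619)z+(-0.0130)=0, √Δ=0.3488 → z ∈ {-0.2993, 0.0426}; z = -0.2993 (taking z<0)
x = 0.0456, y = 0.0365

(0.0456, 0.0365, -0.2993)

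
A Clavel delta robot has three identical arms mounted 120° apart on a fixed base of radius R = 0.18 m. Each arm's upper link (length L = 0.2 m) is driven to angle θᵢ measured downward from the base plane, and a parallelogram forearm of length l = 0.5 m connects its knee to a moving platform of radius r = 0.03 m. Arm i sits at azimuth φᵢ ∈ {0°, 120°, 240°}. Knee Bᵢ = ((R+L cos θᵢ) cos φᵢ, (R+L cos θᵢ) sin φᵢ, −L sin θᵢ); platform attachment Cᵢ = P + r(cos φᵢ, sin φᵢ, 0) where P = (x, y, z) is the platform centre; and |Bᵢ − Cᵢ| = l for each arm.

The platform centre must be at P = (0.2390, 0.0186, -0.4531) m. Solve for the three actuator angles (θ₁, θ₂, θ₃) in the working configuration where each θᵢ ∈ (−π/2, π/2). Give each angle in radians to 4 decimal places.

arm 1 (φ=0.0°): x'=0.2390, y'=0.0186
  e−x'=-0.0890;  (l²−L²−(e−x')²−y'²−z²)/2L = -0.0089
  θ1 = atan2(B,A) + arccos(C/0.4618) = -0.1746
φ2=120.0° → target in arm frame (-0.1034, -0.2163)
  e−x'=0.2534;  (l²−L²−(e−x')²−y'²−z²)/2L = -0.2657
  γ=atan2(-0.4531,0.2534)=-1.0609;  ψ=arccos(-0.5118)=2.1081;  θ2=γ+ψ≈1.0472
φ3=240.0° → target in arm frame (-0.1356, 0.1977)
  A=0.2856, B=-0.4531, C=(l²−L²−A²−y'²−z²)/(2L)=-0.2899
  √(A²+B²)=0.5356;  θ3 = -1.0084+2.1427 ≈ 1.1343

θ₁ = -0.1746, θ₂ = 1.0472, θ₃ = 1.1343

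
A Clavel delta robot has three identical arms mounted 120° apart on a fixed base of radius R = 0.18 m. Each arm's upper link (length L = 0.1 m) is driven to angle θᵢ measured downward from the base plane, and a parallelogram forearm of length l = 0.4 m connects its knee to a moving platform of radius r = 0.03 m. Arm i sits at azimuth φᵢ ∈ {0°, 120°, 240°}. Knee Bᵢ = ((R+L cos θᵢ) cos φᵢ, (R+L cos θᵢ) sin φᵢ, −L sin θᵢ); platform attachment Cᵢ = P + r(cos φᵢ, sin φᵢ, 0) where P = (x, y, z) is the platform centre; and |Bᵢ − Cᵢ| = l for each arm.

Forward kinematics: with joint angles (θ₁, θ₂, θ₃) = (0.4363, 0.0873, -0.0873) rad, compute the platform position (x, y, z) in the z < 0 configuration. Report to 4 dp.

centre 1 = (0.2406·cos0.0°, 0.2406·sin0.0°, -0.0423) = (0.2406, 0.0000, -0.0423)
centre 2 = (0.2496·cos120.0°, 0.2496·sin120.0°, -0.0087) = (-0.1248, 0.2162, -0.0087)
centre 3 = (0.2496·cos240.0°, 0.2496·sin240.0°, 0.0087) = (-0.1248, -0.2162, 0.0087)
subtract pairs → two planes through P
plane₁₂: -0.7309x+0.4324y+0.0671z = 0.0027
det = 0.6320;  x = -0.0037+0.1156z,  y = 0.0000+0.0403z
into |P−centre ₁|² = l²: 1.0150z² + 0.0280z + -0.0985 = 0;  Δ = 0.4008;  z = -0.3257 or 0.2981 → z<0 root = -0.3257
x = -0.0413, y = -0.0131

(-0.0413, -0.0131, -0.3257)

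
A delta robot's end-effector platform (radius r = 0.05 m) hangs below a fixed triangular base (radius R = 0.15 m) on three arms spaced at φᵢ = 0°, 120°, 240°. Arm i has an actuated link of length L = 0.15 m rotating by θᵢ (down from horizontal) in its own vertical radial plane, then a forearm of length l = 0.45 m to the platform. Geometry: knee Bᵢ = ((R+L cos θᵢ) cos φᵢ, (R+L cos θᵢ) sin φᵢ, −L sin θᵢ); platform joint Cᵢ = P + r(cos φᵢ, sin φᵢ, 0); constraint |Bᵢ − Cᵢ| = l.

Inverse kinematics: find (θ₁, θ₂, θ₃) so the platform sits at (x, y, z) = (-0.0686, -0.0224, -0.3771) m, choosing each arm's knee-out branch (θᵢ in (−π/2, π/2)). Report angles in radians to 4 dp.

θ₁ = 0.3488, θ₂ = -0.0003, θ₃ = -0.1746

arm 1 (φ=0.0°): x'=-0.0686, y'=-0.0224
  A cos θ + B sin θ = C:  0.1686·cos θ + -0.3771·sin θ = 0.0296
  θ1 = atan2(B,A) + arccos(C/0.4131) = 0.3488
rotate P by −φ2: (0.0149, 0.0706, -0.3771)
  e−x'=0.0851;  (l²−L²−(e−x')²−y'²−z²)/2L = 0.0852
  √(A²+B²)=0.3866;  θ2 = -1.3488+1.3485 ≈ -0.0003
arm 3 (φ=240.0°): x'=0.0537, y'=-0.0482
  A=0.0463, B=-0.3771, C=(l²−L²−A²−y'²−z²)/(2L)=0.1111
  √(A²+B²)=0.3799;  θ3 = -1.4486+1.2741 ≈ -0.1746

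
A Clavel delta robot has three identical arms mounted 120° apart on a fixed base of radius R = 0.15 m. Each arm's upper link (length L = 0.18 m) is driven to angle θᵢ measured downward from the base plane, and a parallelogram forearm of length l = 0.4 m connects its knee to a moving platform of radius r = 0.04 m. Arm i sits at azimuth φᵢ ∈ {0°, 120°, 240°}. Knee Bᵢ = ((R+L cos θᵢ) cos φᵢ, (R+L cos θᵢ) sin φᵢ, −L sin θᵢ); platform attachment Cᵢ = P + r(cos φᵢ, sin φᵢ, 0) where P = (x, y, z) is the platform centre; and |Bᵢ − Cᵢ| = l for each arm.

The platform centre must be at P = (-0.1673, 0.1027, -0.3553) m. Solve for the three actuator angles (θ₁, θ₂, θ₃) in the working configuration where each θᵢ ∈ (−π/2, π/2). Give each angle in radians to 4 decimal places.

arm 1 (φ=0.0°): x'=-0.1673, y'=0.1027
  e−x'=0.2773;  (l²−L²−(e−x')²−y'²−z²)/2L = -0.2391
  γ=atan2(-0.3553,0.2773)=-0.9081;  ψ=arccos(-0.5305)=2.1300;  θ1=γ+ψ≈1.2219
arm 2 (φ=120.0°): x'=0.1726, y'=0.0935
  A cos θ + B sin θ = C:  -0.0626·cos θ + -0.3553·sin θ = -0.0314
  θ2 = atan2(B,A) + arccos(C/0.3608) = -0.0872
φ3=240.0° → target in arm frame (-0.0053, -0.1962)
  A=0.1153, B=-0.3553, C=(l²−L²−A²−y'²−z²)/(2L)=-0.1401
  γ=atan2(-0.3553,0.1153)=-1.2570;  ψ=arccos(-0.3751)=1.9553;  θ3=γ+ψ≈0.6983

θ₁ = 1.2219, θ₂ = -0.0872, θ₃ = 0.6983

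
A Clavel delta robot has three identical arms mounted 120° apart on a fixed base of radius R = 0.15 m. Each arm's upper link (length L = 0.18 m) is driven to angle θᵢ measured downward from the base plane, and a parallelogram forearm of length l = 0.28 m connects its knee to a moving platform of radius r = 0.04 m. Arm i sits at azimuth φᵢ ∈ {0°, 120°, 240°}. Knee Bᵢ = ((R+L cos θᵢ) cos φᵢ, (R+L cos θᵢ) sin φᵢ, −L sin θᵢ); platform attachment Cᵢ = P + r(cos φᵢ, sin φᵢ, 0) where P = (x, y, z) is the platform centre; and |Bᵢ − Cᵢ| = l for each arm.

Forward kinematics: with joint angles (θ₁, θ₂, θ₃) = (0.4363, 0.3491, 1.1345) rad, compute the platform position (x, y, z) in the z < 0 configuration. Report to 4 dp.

φ1=0.0°: virtual centre (0.2731, 0.0000, -0.0761), radius l
φ2=120.0°: virtual centre (-0.1396, 0.2417, -0.0616), radius l
arm 3 at φ=240.0°: e+L cos θ3 = 0.1861;  centre 3 = (-0.0930, -0.1611, -0.1631)
subtract pairs → two planes through P
linear system: -0.8254x+0.4835y = 0.0013−0.0290z; -0.7323x+-0.3223y = -0.0192−-0.1741z
det = 0.6201;  x = 0.0142+-0.1207z,  y = 0.0271+-0.2660z
into |P−centre ₁|² = l²: 1.0854z² + 0.2002z + -0.0049 = 0;  Δ = 0.0612;  z = -0.2062 or 0.0217 → z<0 root = -0.2062
x = 0.0391, y = 0.0819

(0.0391, 0.0819, -0.2062)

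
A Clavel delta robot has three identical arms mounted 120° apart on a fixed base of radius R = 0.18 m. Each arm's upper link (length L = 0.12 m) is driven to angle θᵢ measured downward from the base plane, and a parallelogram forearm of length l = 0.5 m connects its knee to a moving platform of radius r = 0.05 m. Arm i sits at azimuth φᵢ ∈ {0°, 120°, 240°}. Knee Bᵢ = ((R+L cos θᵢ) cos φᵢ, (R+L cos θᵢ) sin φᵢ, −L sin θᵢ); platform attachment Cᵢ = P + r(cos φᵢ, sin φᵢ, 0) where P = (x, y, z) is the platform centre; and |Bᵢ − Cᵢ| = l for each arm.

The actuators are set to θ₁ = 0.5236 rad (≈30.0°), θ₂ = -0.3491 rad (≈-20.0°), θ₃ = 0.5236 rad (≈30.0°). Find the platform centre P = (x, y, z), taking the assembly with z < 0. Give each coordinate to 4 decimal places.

(-0.0642, 0.1112, -0.4457)

φ1=0.0°: virtual centre (0.2339, 0.0000, -0.0600), radius l
arm 2 at φ=120.0°: e+L cos θ2 = 0.2428;  O2 = (-0.1214, 0.2102, 0.0410)
φ3=240.0°: virtual centre (-0.1170, -0.2026, -0.0600), radius l
subtract pairs → two planes through P
[-0.7106 0.4205 0.2021]·P = 0.0023;  [-0.7018 -0.4052 0.0000]·P = 0.0000
Cramer: x(z) = -0.0016+0.1405z;  y(z) = 0.0028-0.2433z
quadratic in z: (1.0789)z²+(0.0525)z+(-0.1909)=0, √Δ=0.9092 → z ∈ {-0.4457, 0.3970}; z = -0.4457 (taking z<0)
x = -0.0642, y = 0.1112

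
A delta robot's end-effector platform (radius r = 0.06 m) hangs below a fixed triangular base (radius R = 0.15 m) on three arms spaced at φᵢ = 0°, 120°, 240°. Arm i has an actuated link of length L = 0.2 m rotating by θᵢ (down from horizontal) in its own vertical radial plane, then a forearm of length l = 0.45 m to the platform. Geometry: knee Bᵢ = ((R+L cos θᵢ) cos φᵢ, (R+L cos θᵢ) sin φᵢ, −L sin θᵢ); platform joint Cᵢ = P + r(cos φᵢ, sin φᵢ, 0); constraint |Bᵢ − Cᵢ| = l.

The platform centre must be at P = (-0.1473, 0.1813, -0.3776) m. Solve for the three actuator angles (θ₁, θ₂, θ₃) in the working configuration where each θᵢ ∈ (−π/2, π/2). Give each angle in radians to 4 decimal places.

θ₁ = 0.9598, θ₂ = -0.3490, θ₃ = 0.7853

arm 1 (φ=0.0°): x'=-0.1473, y'=0.1813
  e−x'=0.2373;  (l²−L²−(e−x')²−y'²−z²)/2L = -0.1732
  θ1 = atan2(B,A) + arccos(C/0.4460) = 0.9598
φ2=120.0° → target in arm frame (0.2307, 0.0369)
  A=-0.1407, B=-0.3776, C=(l²−L²−A²−y'²−z²)/(2L)=-0.0031
  γ=atan2(-0.3776,-0.1407)=-1.9274;  ψ=arccos(-0.0076)=1.5784;  θ2=γ+ψ≈-0.3490
arm 3 (φ=240.0°): x'=-0.0834, y'=-0.2182
  A=0.1734, B=-0.3776, C=(l²−L²−A²−y'²−z²)/(2L)=-0.1444
  √(A²+B²)=0.4155;  θ3 = -1.1404+1.9257 ≈ 0.7853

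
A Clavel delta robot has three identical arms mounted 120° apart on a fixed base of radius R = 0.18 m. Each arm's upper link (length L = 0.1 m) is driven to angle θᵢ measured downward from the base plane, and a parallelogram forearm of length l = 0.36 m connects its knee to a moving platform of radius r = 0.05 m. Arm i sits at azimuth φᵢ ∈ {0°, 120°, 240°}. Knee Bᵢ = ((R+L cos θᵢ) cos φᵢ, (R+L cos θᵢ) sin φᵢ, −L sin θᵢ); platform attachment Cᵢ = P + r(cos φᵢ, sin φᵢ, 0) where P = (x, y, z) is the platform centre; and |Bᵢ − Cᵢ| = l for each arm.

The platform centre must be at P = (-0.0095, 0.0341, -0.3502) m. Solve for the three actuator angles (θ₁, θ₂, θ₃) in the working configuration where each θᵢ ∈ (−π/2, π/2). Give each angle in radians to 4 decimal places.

rotate P by −φ1: (-0.0095, 0.0341, -0.3502)
  A=0.1395, B=-0.3502, C=(l²−L²−A²−y'²−z²)/(2L)=-0.1183
  θ1 = atan2(B,A) + arccos(C/0.3770) = 0.6983
arm 2 (φ=120.0°): x'=0.0343, y'=-0.0088
  e−x'=0.0957;  (l²−L²−(e−x')²−y'²−z²)/2L = -0.0614
  √(A²+B²)=0.3630;  θ2 = -1.3040+1.7407 ≈ 0.4367
φ3=240.0° → target in arm frame (-0.0248, -0.0253)
  A cos θ + B sin θ = C:  0.1548·cos θ + -0.3502·sin θ = -0.1382
  √(A²+B²)=0.3829;  θ3 = -1.1546+1.9400 ≈ 0.7854

θ₁ = 0.6983, θ₂ = 0.4367, θ₃ = 0.7854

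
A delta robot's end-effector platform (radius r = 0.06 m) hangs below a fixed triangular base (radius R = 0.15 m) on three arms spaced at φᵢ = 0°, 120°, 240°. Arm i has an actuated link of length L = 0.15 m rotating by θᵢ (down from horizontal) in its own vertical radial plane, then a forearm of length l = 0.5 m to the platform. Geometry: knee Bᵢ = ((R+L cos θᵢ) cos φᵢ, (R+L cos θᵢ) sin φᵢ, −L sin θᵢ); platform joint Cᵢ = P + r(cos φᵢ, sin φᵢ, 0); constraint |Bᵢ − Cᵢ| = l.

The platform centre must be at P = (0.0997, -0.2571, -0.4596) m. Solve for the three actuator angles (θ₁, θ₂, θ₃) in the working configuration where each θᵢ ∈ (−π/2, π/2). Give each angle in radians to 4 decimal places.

θ₁ = 0.3493, θ₂ = 1.3964, θ₃ = 0.0873

arm 1 (φ=0.0°): x'=0.0997, y'=-0.2571
  A cos θ + B sin θ = C:  -0.0097·cos θ + -0.4596·sin θ = -0.1664
  θ1 = atan2(B,A) + arccos(C/0.4597) = 0.3493
φ2=120.0° → target in arm frame (-0.2725, 0.0422)
  e−x'=0.3625;  (l²−L²−(e−x')²−y'²−z²)/2L = -0.3897
  √(A²+B²)=0.5854;  θ2 = -0.9030+2.2994 ≈ 1.3964
φ3=240.0° → target in arm frame (0.1728, 0.2149)
  A cos θ + B sin θ = C:  -0.0828·cos θ + -0.4596·sin θ = -0.1226
  √(A²+B²)=0.4670;  θ3 = -1.7491+1.8363 ≈ 0.0873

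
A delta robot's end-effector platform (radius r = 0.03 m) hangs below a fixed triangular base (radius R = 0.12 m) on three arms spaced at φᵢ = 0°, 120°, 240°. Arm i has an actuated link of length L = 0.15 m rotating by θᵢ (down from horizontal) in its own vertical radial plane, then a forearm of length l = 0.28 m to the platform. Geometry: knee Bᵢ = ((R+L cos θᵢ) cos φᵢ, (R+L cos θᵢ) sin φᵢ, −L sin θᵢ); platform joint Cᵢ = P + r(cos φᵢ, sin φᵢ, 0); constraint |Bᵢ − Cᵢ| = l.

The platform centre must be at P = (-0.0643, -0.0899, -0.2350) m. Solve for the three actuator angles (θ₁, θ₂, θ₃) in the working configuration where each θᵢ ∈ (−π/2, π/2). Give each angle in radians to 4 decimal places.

rotate P by −φ1: (-0.0643, -0.0899, -0.2350)
  A cos θ + B sin θ = C:  0.1543·cos θ + -0.2350·sin θ = -0.1041
  γ=atan2(-0.2350,0.1543)=-0.9898;  ψ=arccos(-0.3701)=1.9499;  θ1=γ+ψ≈0.9601
φ2=120.0° → target in arm frame (-0.0457, 0.1006)
  A cos θ + B sin θ = C:  0.1357·cos θ + -0.2350·sin θ = -0.0929
  θ2 = atan2(B,A) + arccos(C/0.2714) = 0.8731
arm 3 (φ=240.0°): x'=0.1100, y'=-0.0107
  A=-0.0200, B=-0.2350, C=(l²−L²−A²−y'²−z²)/(2L)=0.0005
  √(A²+B²)=0.2359;  θ3 = -1.6557+1.5685 ≈ -0.0872

θ₁ = 0.9601, θ₂ = 0.8731, θ₃ = -0.0872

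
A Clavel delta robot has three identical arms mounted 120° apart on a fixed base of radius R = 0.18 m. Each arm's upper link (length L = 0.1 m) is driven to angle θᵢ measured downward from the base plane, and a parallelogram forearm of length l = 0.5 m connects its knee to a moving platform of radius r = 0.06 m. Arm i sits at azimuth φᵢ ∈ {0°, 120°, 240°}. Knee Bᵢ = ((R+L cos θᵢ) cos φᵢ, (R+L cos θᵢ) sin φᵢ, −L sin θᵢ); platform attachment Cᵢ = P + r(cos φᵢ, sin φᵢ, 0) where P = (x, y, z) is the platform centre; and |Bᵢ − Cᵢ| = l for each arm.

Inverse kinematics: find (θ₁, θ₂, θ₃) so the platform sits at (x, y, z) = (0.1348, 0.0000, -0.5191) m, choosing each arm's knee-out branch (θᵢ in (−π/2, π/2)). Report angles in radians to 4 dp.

θ₁ = 0.2613, θ₂ = 1.1339, θ₃ = 1.1339

arm 1 (φ=0.0°): x'=0.1348, y'=0.0000
  A=-0.0148, B=-0.5191, C=(l²−L²−A²−y'²−z²)/(2L)=-0.1484
  γ=atan2(-0.5191,-0.0148)=-1.5993;  ψ=arccos(-0.2858)=1.8606;  θ1=γ+ψ≈0.2613
φ2=120.0° → target in arm frame (-0.0674, -0.1167)
  A cos θ + B sin θ = C:  0.1874·cos θ + -0.5191·sin θ = -0.3911
  γ=atan2(-0.5191,0.1874)=-1.2243;  ψ=arccos(-0.7086)=2.3583;  θ2=γ+ψ≈1.1339
φ3=240.0° → target in arm frame (-0.0674, 0.1167)
  e−x'=0.1874;  (l²−L²−(e−x')²−y'²−z²)/2L = -0.3911
  √(A²+B²)=0.5519;  θ3 = -1.2243+2.3583 ≈ 1.1339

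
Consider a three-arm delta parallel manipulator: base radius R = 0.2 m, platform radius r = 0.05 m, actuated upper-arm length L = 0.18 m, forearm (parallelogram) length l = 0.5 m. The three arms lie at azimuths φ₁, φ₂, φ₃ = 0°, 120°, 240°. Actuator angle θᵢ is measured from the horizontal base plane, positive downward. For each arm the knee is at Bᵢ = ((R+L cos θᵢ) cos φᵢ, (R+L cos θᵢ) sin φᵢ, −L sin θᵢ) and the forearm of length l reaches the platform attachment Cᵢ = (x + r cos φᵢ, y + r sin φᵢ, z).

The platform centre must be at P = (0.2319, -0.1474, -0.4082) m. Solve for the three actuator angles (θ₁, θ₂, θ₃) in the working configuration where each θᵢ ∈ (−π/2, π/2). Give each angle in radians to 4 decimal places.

θ₁ = -0.3490, θ₂ = 1.3963, θ₃ = 0.6110

arm 1 (φ=0.0°): x'=0.2319, y'=-0.1474
  A=-0.0819, B=-0.4082, C=(l²−L²−A²−y'²−z²)/(2L)=0.0626
  θ1 = atan2(B,A) + arccos(C/0.4163) = -0.3490
arm 2 (φ=120.0°): x'=-0.2436, y'=-0.1271
  A cos θ + B sin θ = C:  0.3936·cos θ + -0.4082·sin θ = -0.3336
  √(A²+B²)=0.5671;  θ2 = -0.8036+2.1999 ≈ 1.3963
rotate P by −φ3: (0.0117, 0.2745, -0.4082)
  e−x'=0.1383;  (l²−L²−(e−x')²−y'²−z²)/2L = -0.1209
  θ3 = atan2(B,A) + arccos(C/0.4310) = 0.6110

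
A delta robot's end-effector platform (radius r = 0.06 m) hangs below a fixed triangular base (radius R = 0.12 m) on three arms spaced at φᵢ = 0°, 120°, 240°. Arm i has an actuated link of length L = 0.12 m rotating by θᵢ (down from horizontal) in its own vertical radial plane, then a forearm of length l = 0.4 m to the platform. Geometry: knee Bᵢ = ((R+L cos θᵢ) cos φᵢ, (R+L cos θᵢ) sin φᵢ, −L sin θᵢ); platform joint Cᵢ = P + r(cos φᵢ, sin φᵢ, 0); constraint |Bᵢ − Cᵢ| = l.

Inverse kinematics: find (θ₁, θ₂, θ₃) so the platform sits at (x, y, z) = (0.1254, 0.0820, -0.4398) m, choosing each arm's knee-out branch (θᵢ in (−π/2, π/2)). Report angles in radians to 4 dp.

rotate P by −φ1: (0.1254, 0.0820, -0.4398)
  A=-0.0654, B=-0.4398, C=(l²−L²−A²−y'²−z²)/(2L)=-0.2451
  √(A²+B²)=0.4446;  θ1 = -1.7184+2.1547 ≈ 0.4362
rotate P by −φ2: (0.0083, -0.1496, -0.4398)
  A cos θ + B sin θ = C:  0.0517·cos θ + -0.4398·sin θ = -0.3036
  θ2 = atan2(B,A) + arccos(C/0.4428) = 0.8726
arm 3 (φ=240.0°): x'=-0.1337, y'=0.0676
  A=0.1937, B=-0.4398, C=(l²−L²−A²−y'²−z²)/(2L)=-0.3747
  γ=atan2(-0.4398,0.1937)=-1.1559;  ψ=arccos(-0.7796)=2.4649;  θ3=γ+ψ≈1.3089

θ₁ = 0.4362, θ₂ = 0.8726, θ₃ = 1.3089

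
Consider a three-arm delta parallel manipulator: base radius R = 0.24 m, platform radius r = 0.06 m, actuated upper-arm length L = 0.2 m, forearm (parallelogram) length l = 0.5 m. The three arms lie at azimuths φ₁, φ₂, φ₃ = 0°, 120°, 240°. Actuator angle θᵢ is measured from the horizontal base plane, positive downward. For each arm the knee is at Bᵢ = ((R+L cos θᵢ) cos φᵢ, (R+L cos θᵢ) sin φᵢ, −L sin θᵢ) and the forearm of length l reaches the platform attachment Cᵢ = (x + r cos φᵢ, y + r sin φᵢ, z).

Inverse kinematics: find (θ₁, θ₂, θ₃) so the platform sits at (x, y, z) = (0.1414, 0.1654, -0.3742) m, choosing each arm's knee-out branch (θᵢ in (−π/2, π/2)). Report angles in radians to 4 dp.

θ₁ = -0.1741, θ₂ = 0.1745, θ₃ = 1.2219

arm 1 (φ=0.0°): x'=0.1414, y'=0.1654
  A cos θ + B sin θ = C:  0.0386·cos θ + -0.3742·sin θ = 0.1028
  γ=atan2(-0.3742,0.0386)=-1.4680;  ψ=arccos(0.2733)=1.2940;  θ1=γ+ψ≈-0.1741
arm 2 (φ=120.0°): x'=0.0725, y'=-0.2052
  A cos θ + B sin θ = C:  0.1075·cos θ + -0.3742·sin θ = 0.0408
  γ=atan2(-0.3742,0.1075)=-1.2912;  ψ=arccos(0.1049)=1.4657;  θ2=γ+ψ≈0.1745
φ3=240.0° → target in arm frame (-0.2139, 0.0398)
  A=0.3939, B=-0.3742, C=(l²−L²−A²−y'²−z²)/(2L)=-0.2170
  γ=atan2(-0.3742,0.3939)=-0.7597;  ψ=arccos(-0.3994)=1.9816;  θ3=γ+ψ≈1.2219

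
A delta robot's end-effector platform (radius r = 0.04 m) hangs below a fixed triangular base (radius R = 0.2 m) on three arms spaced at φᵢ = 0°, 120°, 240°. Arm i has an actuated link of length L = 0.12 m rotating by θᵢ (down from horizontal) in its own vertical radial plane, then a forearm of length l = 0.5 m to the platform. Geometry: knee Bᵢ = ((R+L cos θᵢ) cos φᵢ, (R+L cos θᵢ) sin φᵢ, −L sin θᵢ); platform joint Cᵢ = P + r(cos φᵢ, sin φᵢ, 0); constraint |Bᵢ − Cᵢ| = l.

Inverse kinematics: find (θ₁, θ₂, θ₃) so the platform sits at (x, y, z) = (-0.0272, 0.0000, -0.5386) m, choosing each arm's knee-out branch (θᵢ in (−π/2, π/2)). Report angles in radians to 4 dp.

arm 1 (φ=0.0°): x'=-0.0272, y'=0.0000
  e−x'=0.1872;  (l²−L²−(e−x')²−y'²−z²)/2L = -0.3731
  γ=atan2(-0.5386,0.1872)=-1.2363;  ψ=arccos(-0.6543)=2.2840;  θ1=γ+ψ≈1.0477
rotate P by −φ2: (0.0136, 0.0236, -0.5386)
  A cos θ + B sin θ = C:  0.1464·cos θ + -0.5386·sin θ = -0.3187
  θ2 = atan2(B,A) + arccos(C/0.5581) = 0.8730
φ3=240.0° → target in arm frame (0.0136, -0.0236)
  A cos θ + B sin θ = C:  0.1464·cos θ + -0.5386·sin θ = -0.3187
  θ3 = atan2(B,A) + arccos(C/0.5581) = 0.8730

θ₁ = 1.0477, θ₂ = 0.8730, θ₃ = 0.8730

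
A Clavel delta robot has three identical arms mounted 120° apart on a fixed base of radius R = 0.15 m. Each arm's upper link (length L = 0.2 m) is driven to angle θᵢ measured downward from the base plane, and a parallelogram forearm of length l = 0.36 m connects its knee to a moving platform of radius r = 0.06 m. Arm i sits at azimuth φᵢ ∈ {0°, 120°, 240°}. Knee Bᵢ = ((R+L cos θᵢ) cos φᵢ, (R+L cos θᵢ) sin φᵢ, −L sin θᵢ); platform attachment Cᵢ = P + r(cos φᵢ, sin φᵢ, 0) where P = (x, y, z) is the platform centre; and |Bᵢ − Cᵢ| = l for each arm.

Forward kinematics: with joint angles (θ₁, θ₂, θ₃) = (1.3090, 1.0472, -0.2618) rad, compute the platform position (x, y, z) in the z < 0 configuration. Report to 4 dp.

φ1=0.0°: virtual centre (0.1418, 0.0000, -0.1932), radius l
arm 2 at φ=120.0°: e+L cos θ2 = 0.1900;  O2 = (-0.0950, 0.1645, -0.1732)
O3 = (0.2832·cos240.0°, 0.2832·sin240.0°, 0.0518) = (-0.1416, -0.2452, 0.0518)
eliminate P² terms by subtracting sphere 1 from 2 and 3
[-0.4735 0.3291 0.0400]·P = 0.0087;  [-0.5667 -0.4905 0.4899]·P = 0.0255
det = 0.4188;  x = -0.0302+0.4318z,  y = -0.0170+0.4999z
quadratic in z: (1.4363)z²+(0.2209)z+(-0.0624)=0, √Δ=0.6383 → z ∈ {-0.2991, 0.1453}; z = -0.2991 (taking z<0)
x = -0.1593, y = -0.1665

(-0.1593, -0.1665, -0.2991)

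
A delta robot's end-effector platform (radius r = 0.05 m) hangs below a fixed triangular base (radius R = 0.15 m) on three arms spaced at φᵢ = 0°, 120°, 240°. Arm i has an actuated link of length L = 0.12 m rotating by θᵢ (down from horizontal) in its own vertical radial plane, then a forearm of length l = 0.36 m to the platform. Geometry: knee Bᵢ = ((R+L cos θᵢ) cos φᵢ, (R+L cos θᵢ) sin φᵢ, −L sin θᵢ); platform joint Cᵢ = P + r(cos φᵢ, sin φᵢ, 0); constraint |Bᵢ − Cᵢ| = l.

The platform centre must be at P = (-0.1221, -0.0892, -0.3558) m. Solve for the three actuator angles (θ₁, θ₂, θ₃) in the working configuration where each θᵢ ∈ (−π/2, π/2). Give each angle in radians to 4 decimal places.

φ1=0.0° → target in arm frame (-0.1221, -0.0892)
  A=0.2221, B=-0.3558, C=(l²−L²−A²−y'²−z²)/(2L)=-0.2862
  θ1 = atan2(B,A) + arccos(C/0.4194) = 1.3089
rotate P by −φ2: (-0.0162, 0.1503, -0.3558)
  A cos θ + B sin θ = C:  0.1162·cos θ + -0.3558·sin θ = -0.1979
  √(A²+B²)=0.3743;  θ2 = -1.2551+2.1279 ≈ 0.8728
rotate P by −φ3: (0.1383, -0.0611, -0.3558)
  A cos θ + B sin θ = C:  -0.0383·cos θ + -0.3558·sin θ = -0.0692
  γ=atan2(-0.3558,-0.0383)=-1.6780;  ψ=arccos(-0.1933)=1.7653;  θ3=γ+ψ≈0.0873

θ₁ = 1.3089, θ₂ = 0.8728, θ₃ = 0.0873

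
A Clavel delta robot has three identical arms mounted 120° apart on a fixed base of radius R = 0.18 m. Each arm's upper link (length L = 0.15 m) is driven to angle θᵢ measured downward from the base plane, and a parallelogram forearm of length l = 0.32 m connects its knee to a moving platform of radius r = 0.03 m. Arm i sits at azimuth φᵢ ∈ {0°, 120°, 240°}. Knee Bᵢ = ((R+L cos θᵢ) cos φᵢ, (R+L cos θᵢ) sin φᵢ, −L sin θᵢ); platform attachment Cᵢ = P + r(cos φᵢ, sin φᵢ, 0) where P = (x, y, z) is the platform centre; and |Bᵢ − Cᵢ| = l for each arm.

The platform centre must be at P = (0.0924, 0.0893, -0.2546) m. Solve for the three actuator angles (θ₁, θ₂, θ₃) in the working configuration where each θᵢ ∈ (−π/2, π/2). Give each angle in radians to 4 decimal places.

arm 1 (φ=0.0°): x'=0.0924, y'=0.0893
  A=0.0576, B=-0.2546, C=(l²−L²−A²−y'²−z²)/(2L)=0.0126
  √(A²+B²)=0.2610;  θ1 = -1.3483+1.5224 ≈ 0.1741
rotate P by −φ2: (0.0311, -0.1247, -0.2546)
  A cos θ + B sin θ = C:  0.1189·cos θ + -0.2546·sin θ = -0.0486
  √(A²+B²)=0.2810;  θ2 = -1.1340+1.7448 ≈ 0.6108
arm 3 (φ=240.0°): x'=-0.1235, y'=0.0354
  A=0.2735, B=-0.2546, C=(l²−L²−A²−y'²−z²)/(2L)=-0.2033
  γ=atan2(-0.2546,0.2735)=-0.7496;  ψ=arccos(-0.5441)=2.1461;  θ3=γ+ψ≈1.3965

θ₁ = 0.1741, θ₂ = 0.6108, θ₃ = 1.3965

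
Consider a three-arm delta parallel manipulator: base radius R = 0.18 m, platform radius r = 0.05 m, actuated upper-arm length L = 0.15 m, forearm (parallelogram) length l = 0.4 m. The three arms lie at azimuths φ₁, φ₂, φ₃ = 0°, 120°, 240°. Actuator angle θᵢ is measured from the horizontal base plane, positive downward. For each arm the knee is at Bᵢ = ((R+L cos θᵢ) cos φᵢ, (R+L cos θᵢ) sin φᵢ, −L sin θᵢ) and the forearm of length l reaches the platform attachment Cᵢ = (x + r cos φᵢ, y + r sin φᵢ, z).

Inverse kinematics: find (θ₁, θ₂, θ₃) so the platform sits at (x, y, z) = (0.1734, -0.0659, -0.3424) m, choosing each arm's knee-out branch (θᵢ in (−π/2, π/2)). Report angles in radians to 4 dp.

arm 1 (φ=0.0°): x'=0.1734, y'=-0.0659
  A=-0.0434, B=-0.3424, C=(l²−L²−A²−y'²−z²)/(2L)=0.0468
  θ1 = atan2(B,A) + arccos(C/0.3451) = -0.2621
arm 2 (φ=120.0°): x'=-0.1438, y'=-0.1172
  A=0.2738, B=-0.3424, C=(l²−L²−A²−y'²−z²)/(2L)=-0.2281
  √(A²+B²)=0.4384;  θ2 = -0.8963+2.1180 ≈ 1.2217
rotate P by −φ3: (-0.0296, 0.1831, -0.3424)
  e−x'=0.1596;  (l²−L²−(e−x')²−y'²−z²)/2L = -0.1292
  γ=atan2(-0.3424,0.1596)=-1.1345;  ψ=arccos(-0.3419)=1.9198;  θ3=γ+ψ≈0.7852

θ₁ = -0.2621, θ₂ = 1.2217, θ₃ = 0.7852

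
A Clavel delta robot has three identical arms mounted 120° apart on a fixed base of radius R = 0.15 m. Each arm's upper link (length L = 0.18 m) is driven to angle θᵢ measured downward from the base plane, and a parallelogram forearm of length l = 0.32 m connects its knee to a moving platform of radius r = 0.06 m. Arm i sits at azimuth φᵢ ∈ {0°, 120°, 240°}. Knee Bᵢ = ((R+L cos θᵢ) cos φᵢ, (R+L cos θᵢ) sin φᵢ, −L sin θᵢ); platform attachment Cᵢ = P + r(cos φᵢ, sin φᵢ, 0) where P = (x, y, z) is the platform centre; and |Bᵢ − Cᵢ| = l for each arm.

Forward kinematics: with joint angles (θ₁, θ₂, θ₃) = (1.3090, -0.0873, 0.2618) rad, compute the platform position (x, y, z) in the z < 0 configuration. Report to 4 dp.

arm 1 at φ=0.0°: (R−r)+L cos θ1 = 0.1366;  centre 1 = (0.1366, 0.0000, -0.1739)
φ2=120.0°: virtual centre (-0.1347, 0.2332, 0.0157), radius l
centre 3 = (0.2639·cos240.0°, 0.2639·sin240.0°, -0.0466) = (-0.1319, -0.2285, -0.0466)
|centre ₂|²−|centre ₁|² = 0.0239;  |centre ₃|²−|centre ₁|² = 0.0229
[-0.5425 0.4665 0.3791]·P = 0.0239;  [-0.5370 -0.4570 0.2546]·P = 0.0229
Cramer: x(z) = -0.0433+0.5858z;  y(z) = 0.0008-0.1314z
sphere 1 gives Az²+Bz+C=0 with A=1.3605, B=0.1367, C=-0.0398;  B²−4AC=0.2352;  roots -0.2285, 0.1280;  negative root z = -0.2285
x = -0.1772, y = 0.0308

(-0.1772, 0.0308, -0.2285)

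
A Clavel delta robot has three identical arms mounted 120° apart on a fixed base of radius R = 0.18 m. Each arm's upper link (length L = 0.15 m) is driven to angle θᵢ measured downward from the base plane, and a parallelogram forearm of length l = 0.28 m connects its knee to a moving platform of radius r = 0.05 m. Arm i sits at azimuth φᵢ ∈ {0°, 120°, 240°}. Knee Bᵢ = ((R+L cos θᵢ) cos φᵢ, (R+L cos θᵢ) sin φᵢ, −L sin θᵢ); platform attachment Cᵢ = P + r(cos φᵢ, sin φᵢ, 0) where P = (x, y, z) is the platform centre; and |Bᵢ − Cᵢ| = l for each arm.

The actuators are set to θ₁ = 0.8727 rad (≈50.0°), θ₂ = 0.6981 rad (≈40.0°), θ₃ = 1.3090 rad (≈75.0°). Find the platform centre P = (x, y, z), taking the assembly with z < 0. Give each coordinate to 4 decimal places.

(0.0197, 0.0690, -0.2907)

arm 1 at φ=0.0°: e+L cos θ1 = 0.2264;  O1 = (0.2264, 0.0000, -0.1149)
arm 2 at φ=120.0°: e+L cos θ2 = 0.2449;  O2 = (-0.1225, 0.2121, -0.0964)
arm 3 at φ=240.0°: e+L cos θ3 = 0.1688;  O3 = (-0.0844, -0.1462, -0.1449)
eliminate P² terms by subtracting sphere 1 from 2 and 3
linear system: -0.6977x+0.4242y = 0.0048−0.0370z; -0.6217x+-0.2924y = -0.0150−-0.0600z
det = 0.4677;  x = 0.0106+-0.0313z,  y = 0.0287+-0.1386z
sphere 1 gives Az²+Bz+C=0 with A=1.0202, B=0.2353, C=-0.0178;  B²−4AC=0.1280;  roots -0.2907, 0.0600;  negative root z = -0.2907
x = 0.0197, y = 0.0690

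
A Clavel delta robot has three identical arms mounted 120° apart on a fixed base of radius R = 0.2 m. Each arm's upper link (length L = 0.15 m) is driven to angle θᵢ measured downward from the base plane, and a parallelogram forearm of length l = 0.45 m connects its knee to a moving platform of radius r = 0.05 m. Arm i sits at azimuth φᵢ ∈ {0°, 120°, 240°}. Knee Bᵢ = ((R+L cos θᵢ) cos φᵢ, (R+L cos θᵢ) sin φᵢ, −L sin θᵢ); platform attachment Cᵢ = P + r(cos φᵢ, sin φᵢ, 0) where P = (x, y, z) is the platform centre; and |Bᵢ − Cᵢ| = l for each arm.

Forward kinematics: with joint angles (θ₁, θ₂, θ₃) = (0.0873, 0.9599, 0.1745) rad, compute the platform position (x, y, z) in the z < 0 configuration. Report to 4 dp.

centre 1 = (0.2994·cos0.0°, 0.2994·sin0.0°, -0.0131) = (0.2994, 0.0000, -0.0131)
arm 2 at φ=120.0°: e+L cos θ2 = 0.2360;  centre 2 = (-0.1180, 0.2044, -0.1229)
centre 3 = (0.2977·cos240.0°, 0.2977·sin240.0°, -0.0260) = (-0.1489, -0.2578, -0.0260)
subtract pairs → two planes through P
plane₁₂: -0.8349x+0.4088y+-0.2196z = -0.0190
det = 0.7971;  x = 0.0126+-0.1554z,  y = -0.0209+0.2198z
quadratic in z: (1.0725)z²+(0.1061)z+(-0.1196)=0, √Δ=0.7241 → z ∈ {-0.3871, 0.2881}; z = -0.3871 (taking z<0)
x = 0.0727, y = -0.1059

(0.0727, -0.1059, -0.3871)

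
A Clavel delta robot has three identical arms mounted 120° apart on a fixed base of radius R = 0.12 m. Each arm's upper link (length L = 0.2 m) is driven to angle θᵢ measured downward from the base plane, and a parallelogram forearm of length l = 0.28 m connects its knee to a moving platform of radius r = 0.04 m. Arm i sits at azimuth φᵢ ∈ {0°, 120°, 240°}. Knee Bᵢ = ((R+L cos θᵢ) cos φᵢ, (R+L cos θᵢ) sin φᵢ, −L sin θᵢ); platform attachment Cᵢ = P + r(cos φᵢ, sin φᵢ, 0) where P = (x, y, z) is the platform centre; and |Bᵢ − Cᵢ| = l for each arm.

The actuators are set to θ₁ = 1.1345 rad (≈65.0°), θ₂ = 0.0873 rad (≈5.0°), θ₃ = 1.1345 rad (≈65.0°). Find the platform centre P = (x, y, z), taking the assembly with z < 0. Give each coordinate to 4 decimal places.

arm 1 at φ=0.0°: (R−r)+L cos θ1 = 0.1645;  centre 1 = (0.1645, 0.0000, -0.1813)
arm 2 at φ=120.0°: (R−r)+L cos θ2 = 0.2792;  centre 2 = (-0.1396, 0.2418, -0.0174)
φ3=240.0°: virtual centre (-0.0823, -0.1425, -0.1813), radius l
subtract pairs → two planes through P
linear system: -0.6083x+0.4837y = 0.0184−0.3277z; -0.4936x+-0.2850y = 0.0000−0.0000z
Cramer: x(z) = -0.0127+0.2266z;  y(z) = 0.0220-0.3925z
sphere 1 gives Az²+Bz+C=0 with A=1.2054, B=0.2650, C=-0.0137;  B²−4AC=0.1360;  roots -0.2629, 0.0431;  negative root z = -0.2629
x = -0.0723, y = 0.1252

(-0.0723, 0.1252, -0.2629)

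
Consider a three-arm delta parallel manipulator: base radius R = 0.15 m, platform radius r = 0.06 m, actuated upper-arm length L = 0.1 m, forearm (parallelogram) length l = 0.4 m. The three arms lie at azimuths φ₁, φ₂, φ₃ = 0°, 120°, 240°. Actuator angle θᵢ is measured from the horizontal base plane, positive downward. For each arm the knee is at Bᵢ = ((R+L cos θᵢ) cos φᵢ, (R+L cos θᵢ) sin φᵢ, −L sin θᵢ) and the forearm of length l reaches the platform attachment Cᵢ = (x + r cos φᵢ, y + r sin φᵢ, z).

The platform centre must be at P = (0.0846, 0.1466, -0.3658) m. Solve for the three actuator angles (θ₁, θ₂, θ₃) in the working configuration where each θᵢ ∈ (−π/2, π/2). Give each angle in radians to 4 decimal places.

θ₁ = 0.0877, θ₂ = 0.0874, θ₃ = 1.2219

φ1=0.0° → target in arm frame (0.0846, 0.1466)
  A cos θ + B sin θ = C:  0.0054·cos θ + -0.3658·sin θ = -0.0267
  √(A²+B²)=0.3658;  θ1 = -1.5560+1.6437 ≈ 0.0877
φ2=120.0° → target in arm frame (0.0847, -0.1466)
  A cos θ + B sin θ = C:  0.0053·cos θ + -0.3658·sin θ = -0.0266
  √(A²+B²)=0.3658;  θ2 = -1.5562+1.6436 ≈ 0.0874
φ3=240.0° → target in arm frame (-0.1693, 0.0000)
  A=0.2593, B=-0.3658, C=(l²−L²−A²−y'²−z²)/(2L)=-0.2551
  γ=atan2(-0.3658,0.2593)=-0.9542;  ψ=arccos(-0.5690)=2.1761;  θ3=γ+ψ≈1.2219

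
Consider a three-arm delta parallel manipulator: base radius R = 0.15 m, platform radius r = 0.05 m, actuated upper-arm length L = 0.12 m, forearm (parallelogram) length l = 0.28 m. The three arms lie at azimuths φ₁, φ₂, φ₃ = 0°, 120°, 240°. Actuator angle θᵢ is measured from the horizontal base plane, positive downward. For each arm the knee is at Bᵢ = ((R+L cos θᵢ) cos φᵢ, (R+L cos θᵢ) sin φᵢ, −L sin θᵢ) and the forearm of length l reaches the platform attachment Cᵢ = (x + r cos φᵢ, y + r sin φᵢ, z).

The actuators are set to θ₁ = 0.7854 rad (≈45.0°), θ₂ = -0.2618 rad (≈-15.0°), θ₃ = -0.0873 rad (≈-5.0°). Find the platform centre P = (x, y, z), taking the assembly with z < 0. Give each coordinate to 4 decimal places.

φ1=0.0°: virtual centre (0.1849, 0.0000, -0.0849), radius l
φ2=120.0°: virtual centre (-0.1080, 0.1870, 0.0311), radius l
φ3=240.0°: virtual centre (-0.1098, -0.1901, 0.0105), radius l
subtract pairs → two planes through P
[-0.5856 0.3740 0.2318]·P = 0.0062;  [-0.5892 -0.3803 0.1906]·P = 0.0069
det = 0.4430;  x = -0.0112+0.3599z,  y = -0.0009+-0.0563z
quadratic in z: (1.1327)z²+(0.0287)z+(-0.0328)=0, √Δ=0.3864 → z ∈ {-0.1832, 0.1579}; z = -0.1832 (taking z<0)
x = -0.0771, y = 0.0094

(-0.0771, 0.0094, -0.1832)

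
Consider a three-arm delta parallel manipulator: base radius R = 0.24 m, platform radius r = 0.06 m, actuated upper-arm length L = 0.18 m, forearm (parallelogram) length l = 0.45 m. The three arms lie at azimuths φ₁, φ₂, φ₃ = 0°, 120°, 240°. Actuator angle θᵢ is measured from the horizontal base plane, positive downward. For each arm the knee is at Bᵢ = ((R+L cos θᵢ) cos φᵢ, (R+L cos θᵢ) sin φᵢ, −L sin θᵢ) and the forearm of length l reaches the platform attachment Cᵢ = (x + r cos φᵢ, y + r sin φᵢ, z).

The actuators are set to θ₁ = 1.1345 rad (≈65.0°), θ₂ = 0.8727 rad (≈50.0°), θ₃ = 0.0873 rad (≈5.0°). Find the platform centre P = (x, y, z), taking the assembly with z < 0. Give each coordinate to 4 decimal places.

φ1=0.0°: virtual centre (0.2561, 0.0000, -0.1631), radius l
φ2=120.0°: virtual centre (-0.1478, 0.2561, -0.1379), radius l
arm 3 at φ=240.0°: (R−r)+L cos θ3 = 0.3593;  O3 = (-0.1797, -0.3112, -0.0157)
|O₂|²−|O₁|² = 0.0143;  |O₃|²−|O₁|² = 0.0372
linear system: -0.8078x+0.5122y = 0.0143−0.0505z; -0.8714x+-0.6224y = 0.0372−0.2949z
Cramer: x(z) = -0.0294+0.1922z;  y(z) = -0.0185+0.2046z
sphere 1 gives Az²+Bz+C=0 with A=1.0788, B=0.2089, C=-0.0940;  B²−4AC=0.4495;  roots -0.4075, 0.2139;  negative root z = -0.4075
x = -0.1078, y = -0.1019

(-0.1078, -0.1019, -0.4075)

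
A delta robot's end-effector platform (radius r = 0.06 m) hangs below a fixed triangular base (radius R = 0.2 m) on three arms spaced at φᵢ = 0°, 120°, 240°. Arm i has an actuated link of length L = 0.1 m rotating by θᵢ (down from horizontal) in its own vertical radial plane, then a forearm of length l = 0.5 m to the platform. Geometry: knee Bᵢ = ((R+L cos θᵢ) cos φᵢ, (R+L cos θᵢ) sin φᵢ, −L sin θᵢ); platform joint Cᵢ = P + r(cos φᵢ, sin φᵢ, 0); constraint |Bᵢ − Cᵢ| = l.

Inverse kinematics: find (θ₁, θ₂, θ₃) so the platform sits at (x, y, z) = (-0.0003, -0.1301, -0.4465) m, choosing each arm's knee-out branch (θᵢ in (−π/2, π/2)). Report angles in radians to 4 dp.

rotate P by −φ1: (-0.0003, -0.1301, -0.4465)
  A=0.1403, B=-0.4465, C=(l²−L²−A²−y'²−z²)/(2L)=0.0201
  √(A²+B²)=0.4680;  θ1 = -1.2663+1.5278 ≈ 0.2614
arm 2 (φ=120.0°): x'=-0.1125, y'=0.0653
  A cos θ + B sin θ = C:  0.2525·cos θ + -0.4465·sin θ = -0.1370
  θ2 = atan2(B,A) + arccos(C/0.5130) = 0.7850
φ3=240.0° → target in arm frame (0.1128, 0.0648)
  e−x'=0.0272;  (l²−L²−(e−x')²−y'²−z²)/2L = 0.1785
  γ=atan2(-0.4465,0.0272)=-1.5100;  ψ=arccos(0.3991)=1.1603;  θ3=γ+ψ≈-0.3497

θ₁ = 0.2614, θ₂ = 0.7850, θ₃ = -0.3497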